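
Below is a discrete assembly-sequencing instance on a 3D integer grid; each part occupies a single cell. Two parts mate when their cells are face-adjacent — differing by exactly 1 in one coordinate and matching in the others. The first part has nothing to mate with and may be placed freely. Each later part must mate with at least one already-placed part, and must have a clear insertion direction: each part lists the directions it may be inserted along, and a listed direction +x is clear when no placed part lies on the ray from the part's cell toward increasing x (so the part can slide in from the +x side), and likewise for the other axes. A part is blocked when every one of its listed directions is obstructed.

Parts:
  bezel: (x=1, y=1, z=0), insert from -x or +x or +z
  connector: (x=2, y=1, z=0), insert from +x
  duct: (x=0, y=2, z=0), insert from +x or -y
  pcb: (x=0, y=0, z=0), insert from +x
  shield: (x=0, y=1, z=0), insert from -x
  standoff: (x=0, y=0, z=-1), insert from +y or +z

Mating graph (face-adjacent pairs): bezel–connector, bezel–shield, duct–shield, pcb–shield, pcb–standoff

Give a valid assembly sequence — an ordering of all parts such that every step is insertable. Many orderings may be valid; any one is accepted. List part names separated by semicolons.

standoff; pcb; shield; duct; bezel; connector

1. standoff@(0, 0, -1) [+y clear] — {standoff}
2. pcb@(0, 0, 0) [+x clear] — {pcb, standoff}
3. shield@(0, 1, 0) [-x clear] — {pcb, shield, standoff}
4. duct@(0, 2, 0) [+x clear] — {duct, pcb, shield, standoff}
5. bezel@(1, 1, 0) [+x clear] — {bezel, duct, pcb, shield, standoff}
6. connector@(2, 1, 0) [+x clear] — {bezel, connector, duct, pcb, shield, standoff}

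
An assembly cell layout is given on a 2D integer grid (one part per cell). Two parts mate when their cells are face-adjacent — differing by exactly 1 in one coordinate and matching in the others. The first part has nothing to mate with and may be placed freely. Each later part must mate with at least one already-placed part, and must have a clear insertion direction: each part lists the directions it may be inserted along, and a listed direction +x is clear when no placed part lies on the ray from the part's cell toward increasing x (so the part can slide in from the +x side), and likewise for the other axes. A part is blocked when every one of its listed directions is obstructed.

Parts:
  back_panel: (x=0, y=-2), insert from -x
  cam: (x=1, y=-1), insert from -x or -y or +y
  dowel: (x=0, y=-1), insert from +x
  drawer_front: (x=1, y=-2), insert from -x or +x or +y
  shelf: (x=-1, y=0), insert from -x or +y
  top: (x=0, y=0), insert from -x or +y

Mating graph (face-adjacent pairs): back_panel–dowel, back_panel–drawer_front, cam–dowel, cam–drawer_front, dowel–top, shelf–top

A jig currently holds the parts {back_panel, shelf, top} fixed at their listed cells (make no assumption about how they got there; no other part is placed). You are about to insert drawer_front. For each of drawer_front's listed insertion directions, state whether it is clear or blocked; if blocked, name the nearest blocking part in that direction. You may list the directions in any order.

+x: clear; +y: clear; -x: blocked by back_panel

-x: nearest on ray is back_panel@(0, -2) ⇒ blocked
+x: ray from drawer_front(1, -2) has no placed part ⇒ clear
+y: ray from drawer_front(1, -2) has no placed part ⇒ clear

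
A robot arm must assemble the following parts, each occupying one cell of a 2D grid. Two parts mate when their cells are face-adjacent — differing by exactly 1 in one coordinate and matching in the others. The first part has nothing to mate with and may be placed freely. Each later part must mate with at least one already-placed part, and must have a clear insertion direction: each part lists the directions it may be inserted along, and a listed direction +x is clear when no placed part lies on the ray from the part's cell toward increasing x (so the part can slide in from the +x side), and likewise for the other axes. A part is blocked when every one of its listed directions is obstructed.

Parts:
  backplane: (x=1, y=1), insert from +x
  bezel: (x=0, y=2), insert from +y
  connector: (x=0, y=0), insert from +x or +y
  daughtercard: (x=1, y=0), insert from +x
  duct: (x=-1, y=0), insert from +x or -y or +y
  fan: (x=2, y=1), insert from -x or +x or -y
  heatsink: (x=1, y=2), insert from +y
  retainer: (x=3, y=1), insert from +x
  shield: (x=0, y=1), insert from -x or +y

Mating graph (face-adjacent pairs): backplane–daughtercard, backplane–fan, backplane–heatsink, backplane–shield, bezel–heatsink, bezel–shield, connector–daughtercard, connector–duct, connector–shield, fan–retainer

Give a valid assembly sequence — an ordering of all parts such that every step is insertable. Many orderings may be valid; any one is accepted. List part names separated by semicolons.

1. duct@(-1, 0) [+x clear] — {duct}
2. connector@(0, 0) [+x clear] — {connector, duct}
3. daughtercard@(1, 0) [+x clear] — {connector, daughtercard, duct}
4. backplane@(1, 1) [+x clear] — {backplane, connector, daughtercard, duct}
5. fan@(2, 1) [+x clear] — {backplane, connector, daughtercard, duct, fan}
6. heatsink@(1, 2) [+y clear] — {backplane, connector, daughtercard, duct, fan, heatsink}
7. retainer@(3, 1) [+x clear] — {backplane, connector, daughtercard, duct, fan, heatsink, retainer}
8. bezel@(0, 2) [+y clear] — {backplane, bezel, connector, daughtercard, duct, fan, heatsink, retainer}
9. shield@(0, 1) [-x clear] — {backplane, bezel, connector, daughtercard, duct, fan, heatsink, retainer, shield}

duct; connector; daughtercard; backplane; fan; heatsink; retainer; bezel; shield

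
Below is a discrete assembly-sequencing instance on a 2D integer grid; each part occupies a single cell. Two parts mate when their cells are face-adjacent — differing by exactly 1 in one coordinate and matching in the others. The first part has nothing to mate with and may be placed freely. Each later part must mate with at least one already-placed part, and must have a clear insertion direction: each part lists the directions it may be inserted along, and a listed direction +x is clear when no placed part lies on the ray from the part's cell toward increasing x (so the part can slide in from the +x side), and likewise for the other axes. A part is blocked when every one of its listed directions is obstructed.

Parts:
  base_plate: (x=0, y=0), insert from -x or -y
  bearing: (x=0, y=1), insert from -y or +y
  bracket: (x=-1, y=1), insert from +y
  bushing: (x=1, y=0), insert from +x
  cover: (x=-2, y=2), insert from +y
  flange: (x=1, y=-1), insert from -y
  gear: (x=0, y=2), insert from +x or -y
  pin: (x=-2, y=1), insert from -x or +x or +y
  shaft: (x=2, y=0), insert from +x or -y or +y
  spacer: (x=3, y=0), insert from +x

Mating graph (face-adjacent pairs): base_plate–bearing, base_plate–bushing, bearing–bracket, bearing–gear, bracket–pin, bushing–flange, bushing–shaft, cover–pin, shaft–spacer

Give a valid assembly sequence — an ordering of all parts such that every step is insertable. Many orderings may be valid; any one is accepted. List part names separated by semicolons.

1. base_plate@(0, 0) [-x clear] — {base_plate}
2. bushing@(1, 0) [+x clear] — {base_plate, bushing}
3. shaft@(2, 0) [+x clear] — {base_plate, bushing, shaft}
4. spacer@(3, 0) [+x clear] — {base_plate, bushing, shaft, spacer}
5. flange@(1, -1) [-y clear] — {base_plate, bushing, flange, shaft, spacer}
6. bearing@(0, 1) [+y clear] — {base_plate, bearing, bushing, flange, shaft, spacer}
7. bracket@(-1, 1) [+y clear] — {base_plate, bearing, bracket, bushing, flange, shaft, spacer}
8. pin@(-2, 1) [-x clear] — {base_plate, bearing, bracket, bushing, flange, pin, shaft, spacer}
9. cover@(-2, 2) [+y clear] — {base_plate, bearing, bracket, bushing, cover, flange, pin, shaft, spacer}
10. gear@(0, 2) [+x clear] — {base_plate, bearing, bracket, bushing, cover, flange, gear, pin, shaft, spacer}

base_plate; bushing; shaft; spacer; flange; bearing; bracket; pin; cover; gear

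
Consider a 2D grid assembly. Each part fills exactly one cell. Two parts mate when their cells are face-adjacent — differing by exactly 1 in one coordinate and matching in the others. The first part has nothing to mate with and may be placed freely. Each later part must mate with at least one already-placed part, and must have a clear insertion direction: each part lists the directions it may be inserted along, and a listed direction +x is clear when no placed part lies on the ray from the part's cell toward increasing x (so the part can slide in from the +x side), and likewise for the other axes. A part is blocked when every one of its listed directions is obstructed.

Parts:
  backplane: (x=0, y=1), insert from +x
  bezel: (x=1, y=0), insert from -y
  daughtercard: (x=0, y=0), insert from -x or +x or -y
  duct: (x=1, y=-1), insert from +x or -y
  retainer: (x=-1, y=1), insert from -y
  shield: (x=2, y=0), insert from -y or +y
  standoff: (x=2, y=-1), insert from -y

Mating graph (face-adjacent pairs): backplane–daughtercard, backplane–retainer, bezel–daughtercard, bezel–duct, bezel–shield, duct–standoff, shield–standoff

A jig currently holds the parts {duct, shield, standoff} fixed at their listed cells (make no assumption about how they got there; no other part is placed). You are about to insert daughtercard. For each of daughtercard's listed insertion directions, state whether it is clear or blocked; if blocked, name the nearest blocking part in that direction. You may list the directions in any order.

+x: blocked by shield; -x: clear; -y: clear

-x: ray from daughtercard(0, 0) has no placed part ⇒ clear
+x: nearest on ray is shield@(2, 0) ⇒ blocked
-y: ray from daughtercard(0, 0) has no placed part ⇒ clear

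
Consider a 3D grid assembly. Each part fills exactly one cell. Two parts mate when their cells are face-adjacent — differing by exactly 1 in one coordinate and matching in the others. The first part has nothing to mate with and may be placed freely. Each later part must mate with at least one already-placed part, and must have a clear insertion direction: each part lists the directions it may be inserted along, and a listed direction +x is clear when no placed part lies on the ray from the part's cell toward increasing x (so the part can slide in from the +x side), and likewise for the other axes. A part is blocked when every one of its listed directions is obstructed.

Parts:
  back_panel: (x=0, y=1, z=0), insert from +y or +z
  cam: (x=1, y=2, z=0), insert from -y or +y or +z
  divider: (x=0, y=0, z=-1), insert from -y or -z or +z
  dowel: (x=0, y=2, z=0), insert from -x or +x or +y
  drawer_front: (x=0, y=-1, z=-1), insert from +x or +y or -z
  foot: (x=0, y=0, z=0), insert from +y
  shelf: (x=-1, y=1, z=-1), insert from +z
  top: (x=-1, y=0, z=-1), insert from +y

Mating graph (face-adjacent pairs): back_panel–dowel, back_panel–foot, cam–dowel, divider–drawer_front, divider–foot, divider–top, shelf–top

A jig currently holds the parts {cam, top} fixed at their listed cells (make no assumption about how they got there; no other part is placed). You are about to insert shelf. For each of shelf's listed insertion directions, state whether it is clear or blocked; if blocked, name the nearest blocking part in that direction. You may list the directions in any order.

+z: clear

+z: ray from shelf(-1, 1, -1) has no placed part ⇒ clear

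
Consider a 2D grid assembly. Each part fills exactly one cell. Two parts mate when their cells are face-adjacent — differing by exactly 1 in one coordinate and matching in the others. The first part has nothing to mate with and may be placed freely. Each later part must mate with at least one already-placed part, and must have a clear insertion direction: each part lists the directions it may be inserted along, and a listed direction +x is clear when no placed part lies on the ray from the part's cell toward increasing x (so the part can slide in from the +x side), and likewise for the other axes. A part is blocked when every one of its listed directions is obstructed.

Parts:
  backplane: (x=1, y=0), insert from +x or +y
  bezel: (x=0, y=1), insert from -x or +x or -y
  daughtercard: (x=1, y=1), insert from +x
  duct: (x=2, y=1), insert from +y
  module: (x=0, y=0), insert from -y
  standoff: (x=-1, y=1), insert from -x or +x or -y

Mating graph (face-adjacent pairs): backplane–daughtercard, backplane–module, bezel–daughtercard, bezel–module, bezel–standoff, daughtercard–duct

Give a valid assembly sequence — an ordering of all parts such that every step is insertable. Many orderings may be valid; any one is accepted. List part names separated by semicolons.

1. standoff@(-1, 1) [-x clear] — {standoff}
2. bezel@(0, 1) [+x clear] — {bezel, standoff}
3. module@(0, 0) [-y clear] — {bezel, module, standoff}
4. backplane@(1, 0) [+x clear] — {backplane, bezel, module, standoff}
5. daughtercard@(1, 1) [+x clear] — {backplane, bezel, daughtercard, module, standoff}
6. duct@(2, 1) [+y clear] — {backplane, bezel, daughtercard, duct, module, standoff}

standoff; bezel; module; backplane; daughtercard; duct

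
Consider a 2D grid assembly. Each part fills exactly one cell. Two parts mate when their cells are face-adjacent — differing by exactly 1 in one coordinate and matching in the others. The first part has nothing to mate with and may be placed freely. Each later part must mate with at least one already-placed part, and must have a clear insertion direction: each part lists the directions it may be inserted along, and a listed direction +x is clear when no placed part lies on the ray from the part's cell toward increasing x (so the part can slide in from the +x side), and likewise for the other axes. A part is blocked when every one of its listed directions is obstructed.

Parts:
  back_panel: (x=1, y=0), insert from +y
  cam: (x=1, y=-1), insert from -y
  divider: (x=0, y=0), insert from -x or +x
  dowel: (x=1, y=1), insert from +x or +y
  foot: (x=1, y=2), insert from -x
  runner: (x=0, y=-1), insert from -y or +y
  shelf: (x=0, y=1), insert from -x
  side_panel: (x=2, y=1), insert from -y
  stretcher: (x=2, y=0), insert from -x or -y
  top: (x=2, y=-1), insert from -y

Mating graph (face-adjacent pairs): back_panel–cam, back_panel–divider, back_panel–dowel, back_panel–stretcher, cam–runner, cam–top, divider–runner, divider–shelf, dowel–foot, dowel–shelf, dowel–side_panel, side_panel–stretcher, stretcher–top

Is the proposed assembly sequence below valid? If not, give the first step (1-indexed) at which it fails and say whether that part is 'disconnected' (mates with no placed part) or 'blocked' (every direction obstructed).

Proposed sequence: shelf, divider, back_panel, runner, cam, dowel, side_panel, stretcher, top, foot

1. shelf@(0, 1) [-x clear] — {shelf}
2. divider@(0, 0) [-x clear] — {divider, shelf}
3. back_panel@(1, 0) [+y clear] — {back_panel, divider, shelf}
4. runner@(0, -1) [-y clear] — {back_panel, divider, runner, shelf}
5. cam@(1, -1) [-y clear] — {back_panel, cam, divider, runner, shelf}
6. dowel@(1, 1) [+x clear] — {back_panel, cam, divider, dowel, runner, shelf}
7. side_panel@(2, 1) [-y clear] — {back_panel, cam, divider, dowel, runner, shelf, side_panel}
8. stretcher@(2, 0) [-y clear] — {back_panel, cam, divider, dowel, runner, shelf, side_panel, stretcher}
9. top@(2, -1) [-y clear] — {back_panel, cam, divider, dowel, runner, shelf, side_panel, stretcher, top}
10. foot@(1, 2) [-x clear] — {back_panel, cam, divider, dowel, foot, runner, shelf, side_panel, stretcher, top}

Valid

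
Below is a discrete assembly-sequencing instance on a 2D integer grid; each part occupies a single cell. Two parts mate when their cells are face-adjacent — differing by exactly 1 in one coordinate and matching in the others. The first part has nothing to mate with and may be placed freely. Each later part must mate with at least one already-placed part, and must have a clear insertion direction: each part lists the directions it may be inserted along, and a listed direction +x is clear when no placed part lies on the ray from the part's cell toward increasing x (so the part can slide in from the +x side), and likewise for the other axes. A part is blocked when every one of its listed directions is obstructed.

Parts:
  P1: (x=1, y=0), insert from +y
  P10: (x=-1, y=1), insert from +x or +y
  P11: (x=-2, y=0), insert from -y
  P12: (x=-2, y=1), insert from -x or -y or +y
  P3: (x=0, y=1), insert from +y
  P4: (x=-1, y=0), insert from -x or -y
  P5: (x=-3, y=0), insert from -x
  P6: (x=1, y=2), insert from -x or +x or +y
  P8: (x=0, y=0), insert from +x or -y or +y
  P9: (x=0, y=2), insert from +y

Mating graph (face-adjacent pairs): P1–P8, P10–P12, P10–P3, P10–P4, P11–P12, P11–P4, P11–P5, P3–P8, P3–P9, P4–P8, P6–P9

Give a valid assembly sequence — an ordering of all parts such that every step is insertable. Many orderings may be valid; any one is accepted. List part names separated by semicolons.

1. P1@(1, 0) [+y clear] — {P1}
2. P8@(0, 0) [-y clear] — {P1, P8}
3. P4@(-1, 0) [-x clear] — {P1, P4, P8}
4. P3@(0, 1) [+y clear] — {P1, P3, P4, P8}
5. P11@(-2, 0) [-y clear] — {P1, P11, P3, P4, P8}
6. P5@(-3, 0) [-x clear] — {P1, P11, P3, P4, P5, P8}
7. P9@(0, 2) [+y clear] — {P1, P11, P3, P4, P5, P8, P9}
8. P6@(1, 2) [+x clear] — {P1, P11, P3, P4, P5, P6, P8, P9}
9. P10@(-1, 1) [+y clear] — {P1, P10, P11, P3, P4, P5, P6, P8, P9}
10. P12@(-2, 1) [-x clear] — {P1, P10, P11, P12, P3, P4, P5, P6, P8, P9}

P1; P8; P4; P3; P11; P5; P9; P6; P10; P12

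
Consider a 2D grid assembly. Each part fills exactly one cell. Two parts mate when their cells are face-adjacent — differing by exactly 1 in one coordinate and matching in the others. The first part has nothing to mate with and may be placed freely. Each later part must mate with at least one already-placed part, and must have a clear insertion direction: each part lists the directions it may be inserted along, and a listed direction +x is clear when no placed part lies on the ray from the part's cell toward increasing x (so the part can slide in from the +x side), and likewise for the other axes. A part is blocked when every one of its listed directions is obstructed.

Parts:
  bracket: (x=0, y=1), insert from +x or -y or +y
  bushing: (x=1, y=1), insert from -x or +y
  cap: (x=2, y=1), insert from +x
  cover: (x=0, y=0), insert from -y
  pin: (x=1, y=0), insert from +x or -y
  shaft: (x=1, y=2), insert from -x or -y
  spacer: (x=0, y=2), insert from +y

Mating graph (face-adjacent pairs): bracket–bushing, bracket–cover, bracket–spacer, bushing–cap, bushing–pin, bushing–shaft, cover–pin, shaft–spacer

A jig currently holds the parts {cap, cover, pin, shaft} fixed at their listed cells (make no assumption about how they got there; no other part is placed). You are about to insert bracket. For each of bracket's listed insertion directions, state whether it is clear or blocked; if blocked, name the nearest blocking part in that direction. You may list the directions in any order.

+x: blocked by cap; +y: clear; -y: blocked by cover

+x: nearest on ray is cap@(2, 1) ⇒ blocked
-y: nearest on ray is cover@(0, 0) ⇒ blocked
+y: ray from bracket(0, 1) has no placed part ⇒ clear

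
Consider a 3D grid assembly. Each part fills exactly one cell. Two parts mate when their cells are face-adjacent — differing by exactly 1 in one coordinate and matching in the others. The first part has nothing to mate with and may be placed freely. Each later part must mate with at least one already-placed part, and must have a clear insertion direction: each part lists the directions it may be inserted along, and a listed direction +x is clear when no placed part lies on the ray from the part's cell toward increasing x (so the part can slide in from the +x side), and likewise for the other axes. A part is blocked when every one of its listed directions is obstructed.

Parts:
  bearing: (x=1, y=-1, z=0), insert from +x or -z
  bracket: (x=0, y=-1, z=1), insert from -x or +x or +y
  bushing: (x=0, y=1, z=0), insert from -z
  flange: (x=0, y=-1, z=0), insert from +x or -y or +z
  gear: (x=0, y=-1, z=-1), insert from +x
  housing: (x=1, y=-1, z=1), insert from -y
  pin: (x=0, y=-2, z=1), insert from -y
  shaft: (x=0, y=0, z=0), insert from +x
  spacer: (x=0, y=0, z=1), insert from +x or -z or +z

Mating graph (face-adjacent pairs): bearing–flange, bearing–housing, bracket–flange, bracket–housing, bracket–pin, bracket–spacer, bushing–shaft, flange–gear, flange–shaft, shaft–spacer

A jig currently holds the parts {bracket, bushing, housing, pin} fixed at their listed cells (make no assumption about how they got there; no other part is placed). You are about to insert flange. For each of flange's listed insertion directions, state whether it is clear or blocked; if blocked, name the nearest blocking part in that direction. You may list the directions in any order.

+x: ray from flange(0, -1, 0) has no placed part ⇒ clear
-y: ray from flange(0, -1, 0) has no placed part ⇒ clear
+z: nearest on ray is bracket@(0, -1, 1) ⇒ blocked

+x: clear; +z: blocked by bracket; -y: clear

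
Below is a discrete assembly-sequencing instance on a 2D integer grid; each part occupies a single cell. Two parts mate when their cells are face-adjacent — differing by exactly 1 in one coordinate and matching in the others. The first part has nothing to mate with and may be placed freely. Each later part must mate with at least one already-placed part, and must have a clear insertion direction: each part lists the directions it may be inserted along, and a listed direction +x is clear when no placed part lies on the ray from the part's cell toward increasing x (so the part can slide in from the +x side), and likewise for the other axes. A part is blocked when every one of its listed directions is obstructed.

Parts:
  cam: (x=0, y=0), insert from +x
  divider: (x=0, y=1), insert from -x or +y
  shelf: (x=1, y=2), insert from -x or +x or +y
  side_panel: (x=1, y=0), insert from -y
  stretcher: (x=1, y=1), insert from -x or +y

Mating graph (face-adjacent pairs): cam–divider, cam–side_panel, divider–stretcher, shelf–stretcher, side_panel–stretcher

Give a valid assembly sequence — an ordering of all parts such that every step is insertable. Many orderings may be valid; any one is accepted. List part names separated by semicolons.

shelf; stretcher; divider; cam; side_panel

1. shelf@(1, 2) [-x clear] — {shelf}
2. stretcher@(1, 1) [-x clear] — {shelf, stretcher}
3. divider@(0, 1) [-x clear] — {divider, shelf, stretcher}
4. cam@(0, 0) [+x clear] — {cam, divider, shelf, stretcher}
5. side_panel@(1, 0) [-y clear] — {cam, divider, shelf, side_panel, stretcher}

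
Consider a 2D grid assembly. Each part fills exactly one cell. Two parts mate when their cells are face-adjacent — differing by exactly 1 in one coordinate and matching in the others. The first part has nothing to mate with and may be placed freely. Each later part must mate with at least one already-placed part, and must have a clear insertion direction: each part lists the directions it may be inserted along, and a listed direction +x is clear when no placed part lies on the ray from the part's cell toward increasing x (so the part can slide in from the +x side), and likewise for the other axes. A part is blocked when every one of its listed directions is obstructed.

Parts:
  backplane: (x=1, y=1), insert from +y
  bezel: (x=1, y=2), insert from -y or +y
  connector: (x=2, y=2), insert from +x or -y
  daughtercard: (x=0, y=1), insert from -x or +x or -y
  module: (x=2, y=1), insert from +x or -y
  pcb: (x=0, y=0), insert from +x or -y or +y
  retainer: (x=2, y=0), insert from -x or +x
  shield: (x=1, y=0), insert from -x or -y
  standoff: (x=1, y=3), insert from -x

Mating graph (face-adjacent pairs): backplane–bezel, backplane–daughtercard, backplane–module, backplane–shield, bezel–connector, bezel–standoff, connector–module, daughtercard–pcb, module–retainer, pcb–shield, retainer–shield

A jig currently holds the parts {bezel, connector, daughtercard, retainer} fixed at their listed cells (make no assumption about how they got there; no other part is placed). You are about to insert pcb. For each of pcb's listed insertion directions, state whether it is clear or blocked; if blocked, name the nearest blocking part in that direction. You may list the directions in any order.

+x: nearest on ray is retainer@(2, 0) ⇒ blocked
-y: ray from pcb(0, 0) has no placed part ⇒ clear
+y: nearest on ray is daughtercard@(0, 1) ⇒ blocked

+x: blocked by retainer; +y: blocked by daughtercard; -y: clear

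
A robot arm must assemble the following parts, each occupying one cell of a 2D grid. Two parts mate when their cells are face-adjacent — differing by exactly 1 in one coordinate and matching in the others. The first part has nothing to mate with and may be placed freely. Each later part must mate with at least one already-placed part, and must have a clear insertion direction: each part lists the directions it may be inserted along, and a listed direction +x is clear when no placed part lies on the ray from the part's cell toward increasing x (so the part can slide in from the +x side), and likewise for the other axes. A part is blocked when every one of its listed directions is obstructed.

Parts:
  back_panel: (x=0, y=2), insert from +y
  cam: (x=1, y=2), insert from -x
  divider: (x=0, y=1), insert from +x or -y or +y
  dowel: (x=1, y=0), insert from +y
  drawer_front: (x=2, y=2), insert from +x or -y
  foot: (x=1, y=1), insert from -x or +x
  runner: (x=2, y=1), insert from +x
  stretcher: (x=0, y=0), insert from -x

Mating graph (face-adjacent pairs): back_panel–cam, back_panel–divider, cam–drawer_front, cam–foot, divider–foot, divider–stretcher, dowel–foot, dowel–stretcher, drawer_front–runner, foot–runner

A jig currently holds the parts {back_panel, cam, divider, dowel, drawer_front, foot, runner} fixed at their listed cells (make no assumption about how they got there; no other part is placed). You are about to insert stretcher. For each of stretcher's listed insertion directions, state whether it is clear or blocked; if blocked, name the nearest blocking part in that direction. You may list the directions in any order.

-x: clear

-x: ray from stretcher(0, 0) has no placed part ⇒ clear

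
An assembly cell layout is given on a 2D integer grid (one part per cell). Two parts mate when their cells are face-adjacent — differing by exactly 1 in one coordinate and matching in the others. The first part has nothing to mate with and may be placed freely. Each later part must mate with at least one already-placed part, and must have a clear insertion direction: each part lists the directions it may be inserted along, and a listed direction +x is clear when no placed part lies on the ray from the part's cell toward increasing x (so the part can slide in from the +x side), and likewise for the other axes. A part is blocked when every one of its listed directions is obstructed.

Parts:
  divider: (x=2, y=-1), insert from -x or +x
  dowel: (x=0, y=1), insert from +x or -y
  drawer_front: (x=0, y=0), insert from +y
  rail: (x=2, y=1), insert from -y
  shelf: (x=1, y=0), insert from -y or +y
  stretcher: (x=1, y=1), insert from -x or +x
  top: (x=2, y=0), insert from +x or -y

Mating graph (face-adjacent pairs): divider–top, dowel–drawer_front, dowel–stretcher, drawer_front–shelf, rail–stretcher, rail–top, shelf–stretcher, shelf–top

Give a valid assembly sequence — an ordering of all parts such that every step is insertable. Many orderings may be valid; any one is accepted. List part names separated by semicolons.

1. shelf@(1, 0) [-y clear] — {shelf}
2. drawer_front@(0, 0) [+y clear] — {drawer_front, shelf}
3. dowel@(0, 1) [+x clear] — {dowel, drawer_front, shelf}
4. stretcher@(1, 1) [+x clear] — {dowel, drawer_front, shelf, stretcher}
5. rail@(2, 1) [-y clear] — {dowel, drawer_front, rail, shelf, stretcher}
6. top@(2, 0) [+x clear] — {dowel, drawer_front, rail, shelf, stretcher, top}
7. divider@(2, -1) [-x clear] — {divider, dowel, drawer_front, rail, shelf, stretcher, top}

shelf; drawer_front; dowel; stretcher; rail; top; divider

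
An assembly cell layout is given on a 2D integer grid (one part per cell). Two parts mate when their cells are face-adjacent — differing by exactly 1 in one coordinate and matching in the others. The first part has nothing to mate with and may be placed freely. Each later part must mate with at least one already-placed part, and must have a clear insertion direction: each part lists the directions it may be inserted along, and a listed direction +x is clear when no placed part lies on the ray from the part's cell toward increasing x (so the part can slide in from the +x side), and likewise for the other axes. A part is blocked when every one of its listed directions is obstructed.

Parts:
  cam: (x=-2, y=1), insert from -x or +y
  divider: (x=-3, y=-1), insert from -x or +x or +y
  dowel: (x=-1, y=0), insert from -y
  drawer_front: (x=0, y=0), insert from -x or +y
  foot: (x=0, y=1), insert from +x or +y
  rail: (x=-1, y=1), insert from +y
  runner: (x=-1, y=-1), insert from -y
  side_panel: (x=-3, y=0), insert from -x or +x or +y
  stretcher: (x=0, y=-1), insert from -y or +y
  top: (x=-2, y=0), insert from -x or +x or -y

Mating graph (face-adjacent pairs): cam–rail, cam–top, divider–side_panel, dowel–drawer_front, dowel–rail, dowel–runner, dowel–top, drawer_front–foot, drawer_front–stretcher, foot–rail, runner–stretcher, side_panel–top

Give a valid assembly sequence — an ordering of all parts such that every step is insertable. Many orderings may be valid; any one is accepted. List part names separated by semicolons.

top; dowel; drawer_front; side_panel; divider; rail; foot; stretcher; runner; cam

1. top@(-2, 0) [-x clear] — {top}
2. dowel@(-1, 0) [-y clear] — {dowel, top}
3. drawer_front@(0, 0) [+y clear] — {dowel, drawer_front, top}
4. side_panel@(-3, 0) [-x clear] — {dowel, drawer_front, side_panel, top}
5. divider@(-3, -1) [-x clear] — {divider, dowel, drawer_front, side_panel, top}
6. rail@(-1, 1) [+y clear] — {divider, dowel, drawer_front, rail, side_panel, top}
7. foot@(0, 1) [+x clear] — {divider, dowel, drawer_front, foot, rail, side_panel, top}
8. stretcher@(0, -1) [-y clear] — {divider, dowel, drawer_front, foot, rail, side_panel, stretcher, top}
9. runner@(-1, -1) [-y clear] — {divider, dowel, drawer_front, foot, rail, runner, side_panel, stretcher, top}
10. cam@(-2, 1) [-x clear] — {cam, divider, dowel, drawer_front, foot, rail, runner, side_panel, stretcher, top}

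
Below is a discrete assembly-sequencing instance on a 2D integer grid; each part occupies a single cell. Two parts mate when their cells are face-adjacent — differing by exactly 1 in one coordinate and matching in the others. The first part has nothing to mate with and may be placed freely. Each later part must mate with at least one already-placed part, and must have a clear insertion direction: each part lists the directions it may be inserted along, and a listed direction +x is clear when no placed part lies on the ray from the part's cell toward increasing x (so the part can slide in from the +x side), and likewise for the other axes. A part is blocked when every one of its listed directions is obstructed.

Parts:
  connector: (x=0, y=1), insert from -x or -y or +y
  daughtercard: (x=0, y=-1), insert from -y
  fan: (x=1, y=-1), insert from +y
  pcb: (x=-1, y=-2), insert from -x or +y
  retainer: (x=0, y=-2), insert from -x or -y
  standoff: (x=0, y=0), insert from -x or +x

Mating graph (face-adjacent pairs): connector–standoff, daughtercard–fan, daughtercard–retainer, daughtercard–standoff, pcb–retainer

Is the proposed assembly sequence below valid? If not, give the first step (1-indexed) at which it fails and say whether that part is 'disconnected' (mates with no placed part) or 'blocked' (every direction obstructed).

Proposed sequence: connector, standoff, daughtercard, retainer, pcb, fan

1. connector@(0, 1) [-x clear] — {connector}
2. standoff@(0, 0) [-x clear] — {connector, standoff}
3. daughtercard@(0, -1) [-y clear] — {connector, daughtercard, standoff}
4. retainer@(0, -2) [-x clear] — {connector, daughtercard, retainer, standoff}
5. pcb@(-1, -2) [-x clear] — {connector, daughtercard, pcb, retainer, standoff}
6. fan@(1, -1) [+y clear] — {connector, daughtercard, fan, pcb, retainer, standoff}

Valid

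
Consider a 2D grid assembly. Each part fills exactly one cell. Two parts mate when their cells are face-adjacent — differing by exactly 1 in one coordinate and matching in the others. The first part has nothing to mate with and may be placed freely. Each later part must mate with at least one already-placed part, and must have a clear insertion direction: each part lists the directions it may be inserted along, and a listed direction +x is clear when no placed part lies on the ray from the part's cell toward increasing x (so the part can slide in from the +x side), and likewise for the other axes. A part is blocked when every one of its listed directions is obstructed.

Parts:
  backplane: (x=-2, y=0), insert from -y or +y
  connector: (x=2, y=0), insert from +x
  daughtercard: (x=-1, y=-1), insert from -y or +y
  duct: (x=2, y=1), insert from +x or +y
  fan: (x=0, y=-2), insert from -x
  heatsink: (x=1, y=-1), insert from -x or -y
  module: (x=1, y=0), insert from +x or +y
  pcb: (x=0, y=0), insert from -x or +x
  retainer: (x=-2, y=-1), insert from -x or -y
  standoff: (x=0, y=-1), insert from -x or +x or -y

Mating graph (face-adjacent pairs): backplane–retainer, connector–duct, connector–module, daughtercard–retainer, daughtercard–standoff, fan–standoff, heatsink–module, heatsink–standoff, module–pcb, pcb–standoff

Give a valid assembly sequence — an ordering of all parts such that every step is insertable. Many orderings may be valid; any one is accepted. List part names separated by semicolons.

pcb; module; standoff; fan; heatsink; daughtercard; retainer; backplane; connector; duct

1. pcb@(0, 0) [-x clear] — {pcb}
2. module@(1, 0) [+x clear] — {module, pcb}
3. standoff@(0, -1) [-x clear] — {module, pcb, standoff}
4. fan@(0, -2) [-x clear] — {fan, module, pcb, standoff}
5. heatsink@(1, -1) [-y clear] — {fan, heatsink, module, pcb, standoff}
6. daughtercard@(-1, -1) [-y clear] — {daughtercard, fan, heatsink, module, pcb, standoff}
7. retainer@(-2, -1) [-x clear] — {daughtercard, fan, heatsink, module, pcb, retainer, standoff}
8. backplane@(-2, 0) [+y clear] — {backplane, daughtercard, fan, heatsink, module, pcb, retainer, standoff}
9. connector@(2, 0) [+x clear] — {backplane, connector, daughtercard, fan, heatsink, module, pcb, retainer, standoff}
10. duct@(2, 1) [+x clear] — {backplane, connector, daughtercard, duct, fan, heatsink, module, pcb, retainer, standoff}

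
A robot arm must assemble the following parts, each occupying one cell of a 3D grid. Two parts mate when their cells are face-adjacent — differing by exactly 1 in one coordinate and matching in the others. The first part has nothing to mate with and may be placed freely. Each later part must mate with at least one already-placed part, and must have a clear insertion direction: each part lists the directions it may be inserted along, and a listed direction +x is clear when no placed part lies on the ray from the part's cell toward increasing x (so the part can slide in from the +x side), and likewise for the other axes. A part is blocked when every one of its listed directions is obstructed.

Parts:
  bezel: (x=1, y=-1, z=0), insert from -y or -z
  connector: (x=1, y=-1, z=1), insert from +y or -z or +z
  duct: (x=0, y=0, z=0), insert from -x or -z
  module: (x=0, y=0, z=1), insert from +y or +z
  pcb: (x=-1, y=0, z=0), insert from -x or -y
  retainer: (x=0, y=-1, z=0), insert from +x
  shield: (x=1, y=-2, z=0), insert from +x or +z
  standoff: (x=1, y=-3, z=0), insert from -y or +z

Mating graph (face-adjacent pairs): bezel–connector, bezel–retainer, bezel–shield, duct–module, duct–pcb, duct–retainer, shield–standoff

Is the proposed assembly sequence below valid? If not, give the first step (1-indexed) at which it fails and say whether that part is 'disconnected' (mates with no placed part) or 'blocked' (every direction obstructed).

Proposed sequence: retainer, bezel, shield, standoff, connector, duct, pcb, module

Valid

1. retainer@(0, -1, 0) [+x clear] — {retainer}
2. bezel@(1, -1, 0) [-y clear] — {bezel, retainer}
3. shield@(1, -2, 0) [+x clear] — {bezel, retainer, shield}
4. standoff@(1, -3, 0) [-y clear] — {bezel, retainer, shield, standoff}
5. connector@(1, -1, 1) [+y clear] — {bezel, connector, retainer, shield, standoff}
6. duct@(0, 0, 0) [-x clear] — {bezel, connector, duct, retainer, shield, standoff}
7. pcb@(-1, 0, 0) [-x clear] — {bezel, connector, duct, pcb, retainer, shield, standoff}
8. module@(0, 0, 1) [+y clear] — {bezel, connector, duct, module, pcb, retainer, shield, standoff}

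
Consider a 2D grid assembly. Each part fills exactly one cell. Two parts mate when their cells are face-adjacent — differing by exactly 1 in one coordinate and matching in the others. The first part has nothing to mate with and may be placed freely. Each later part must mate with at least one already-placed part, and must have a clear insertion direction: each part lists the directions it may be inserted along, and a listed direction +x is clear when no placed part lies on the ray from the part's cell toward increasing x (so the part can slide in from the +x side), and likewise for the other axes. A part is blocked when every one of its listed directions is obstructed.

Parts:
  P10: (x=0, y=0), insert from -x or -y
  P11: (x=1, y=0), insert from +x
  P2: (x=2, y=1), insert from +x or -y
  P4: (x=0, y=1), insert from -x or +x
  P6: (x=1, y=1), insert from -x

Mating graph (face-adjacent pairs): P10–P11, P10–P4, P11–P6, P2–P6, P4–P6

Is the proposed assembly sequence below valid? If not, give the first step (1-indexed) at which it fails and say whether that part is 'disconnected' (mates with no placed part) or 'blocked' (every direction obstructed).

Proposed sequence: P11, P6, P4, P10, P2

1. P11@(1, 0) [+x clear] — {P11}
2. P6@(1, 1) [-x clear] — {P11, P6}
3. P4@(0, 1) [-x clear] — {P11, P4, P6}
4. P10@(0, 0) [-x clear] — {P10, P11, P4, P6}
5. P2@(2, 1) [+x clear] — {P10, P11, P2, P4, P6}

Valid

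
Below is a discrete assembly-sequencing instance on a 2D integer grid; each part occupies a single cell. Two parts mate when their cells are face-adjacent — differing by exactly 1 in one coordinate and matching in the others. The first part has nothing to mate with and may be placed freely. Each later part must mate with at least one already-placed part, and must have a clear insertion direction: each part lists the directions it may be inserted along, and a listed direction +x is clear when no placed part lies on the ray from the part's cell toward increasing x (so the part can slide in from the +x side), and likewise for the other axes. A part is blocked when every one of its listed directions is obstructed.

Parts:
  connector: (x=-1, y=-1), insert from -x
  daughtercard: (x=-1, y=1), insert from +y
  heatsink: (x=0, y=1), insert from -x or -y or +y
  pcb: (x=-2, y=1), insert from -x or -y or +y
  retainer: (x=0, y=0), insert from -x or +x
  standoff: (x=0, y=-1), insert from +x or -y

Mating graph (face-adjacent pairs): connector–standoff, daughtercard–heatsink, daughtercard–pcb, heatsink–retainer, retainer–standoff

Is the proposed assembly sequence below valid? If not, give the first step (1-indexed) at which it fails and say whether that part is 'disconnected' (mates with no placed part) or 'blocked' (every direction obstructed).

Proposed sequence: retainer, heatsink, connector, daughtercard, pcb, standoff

Invalid at step 3 (disconnected)

1. retainer@(0, 0) [-x clear] — {retainer}
2. heatsink@(0, 1) [-x clear] — {heatsink, retainer}
3. connector@(-1, -1) — no placed neighbour ⇒ disconnected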